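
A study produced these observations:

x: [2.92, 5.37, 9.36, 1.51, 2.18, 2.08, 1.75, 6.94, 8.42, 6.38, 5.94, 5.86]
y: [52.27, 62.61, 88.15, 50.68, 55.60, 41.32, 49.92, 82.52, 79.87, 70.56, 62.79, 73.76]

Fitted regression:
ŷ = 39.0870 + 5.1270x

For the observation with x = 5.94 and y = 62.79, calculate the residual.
Residual = -6.7514

The residual is the difference between the actual value and the predicted value:

Residual = y - ŷ

Step 1: Calculate predicted value
ŷ = 39.0870 + 5.1270 × 5.94
ŷ = 69.5414

Step 2: Calculate residual
Residual = 62.79 - 69.5414
Residual = -6.7514

Interpretation: the model overestimates the actual value by 6.7514 at this point (negative residual → observation lies below the fitted line).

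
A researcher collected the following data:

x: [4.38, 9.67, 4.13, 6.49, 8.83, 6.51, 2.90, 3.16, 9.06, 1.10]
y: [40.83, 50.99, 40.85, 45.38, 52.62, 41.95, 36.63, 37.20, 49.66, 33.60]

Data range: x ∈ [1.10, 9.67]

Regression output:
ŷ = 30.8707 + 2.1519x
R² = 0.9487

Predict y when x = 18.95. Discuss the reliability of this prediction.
ŷ = 71.6492, but this is extrapolation (above the data range [1.10, 9.67]) and may be unreliable.

Prediction calculation:
ŷ = 30.8707 + 2.1519 × 18.95
ŷ = 71.6492

Reliability:
- Data range: x ∈ [1.10, 9.67]
- Prediction point: x = 18.95 is 9.28 units above the observed range → this is EXTRAPOLATION, not interpolation

Why that matters here:
- There are no observations near this x to validate the fitted line there
- R² describes fit only over the sampled x values; it says nothing about behaviour beyond them

The R² = 0.9487 only validates the fit within [1.10, 9.67]; treat ŷ = 71.6492 with caution.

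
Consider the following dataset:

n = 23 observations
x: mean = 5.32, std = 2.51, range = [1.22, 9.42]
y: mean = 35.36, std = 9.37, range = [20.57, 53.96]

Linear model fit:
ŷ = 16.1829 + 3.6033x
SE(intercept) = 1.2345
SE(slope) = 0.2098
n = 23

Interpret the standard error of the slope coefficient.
SE(slope) = 0.2098 measures the uncertainty in the estimated slope. The coefficient is estimated precisely (SE/|β̂₁| = 5.8%).

What SE measures:
- The standard error quantifies the sampling variability of the coefficient estimate
- It is the estimated standard deviation of β̂₁ across hypothetical repeated samples of the same size
- Smaller SE → more precise estimate

Relative precision:
- SE / |β̂₁| = 0.2098 / 3.6033 = 5.8%
- Rule of thumb (under 20%: precise; 20% to under 50%: moderately precise; 50% or more: imprecise) → precise

Link to the t-test: t = β̂₁ / SE(β̂₁) = 3.6033 / 0.2098 = 17.1749, the statistic for H₀: β₁ = 0.

What drives SE(β̂₁): larger n (here n = 23) → smaller SE.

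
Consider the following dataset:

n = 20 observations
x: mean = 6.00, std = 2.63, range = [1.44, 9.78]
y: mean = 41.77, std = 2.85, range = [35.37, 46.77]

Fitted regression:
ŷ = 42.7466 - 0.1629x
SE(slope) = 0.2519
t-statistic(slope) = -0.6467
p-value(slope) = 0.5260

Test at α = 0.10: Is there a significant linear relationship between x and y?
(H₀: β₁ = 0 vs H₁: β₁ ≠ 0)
Since p-value = 0.5260 ≥ α = 0.10, fail to reject H₀ — the slope is not significantly different from 0.

Hypothesis test for the slope coefficient:

H₀: β₁ = 0 (no linear relationship)
H₁: β₁ ≠ 0 (linear relationship exists)

Test statistic: t = β̂₁ / SE(β̂₁) = -0.1629 / 0.2519 = -0.6467

p = 0.5260: how often a slope estimate this far from 0 (in SE units) would arise by chance if β₁ were truly 0.

Decision rule: reject H₀ if p-value < α.
p-value = 0.5260 ≥ α = 0.10 → fail to reject H₀.

Conclusion: the linear association between x and y is not significant at the 10% level.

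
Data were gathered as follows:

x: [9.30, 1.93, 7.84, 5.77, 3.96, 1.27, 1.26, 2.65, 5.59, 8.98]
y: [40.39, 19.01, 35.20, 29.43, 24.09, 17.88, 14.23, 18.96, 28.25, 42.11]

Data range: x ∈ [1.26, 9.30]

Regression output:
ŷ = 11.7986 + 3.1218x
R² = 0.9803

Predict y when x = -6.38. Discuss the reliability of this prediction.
ŷ = -8.1185 (extrapolation — x = -6.38 lies outside [1.26, 9.30], so reliability is low).

Prediction calculation:
ŷ = 11.7986 + 3.1218 × (-6.38)
ŷ = -8.1185

Reliability:
- Data range: x ∈ [1.26, 9.30]
- Prediction point: x = -6.38 is 7.64 units below the observed range → this is EXTRAPOLATION, not interpolation

Why that matters here:
- There are no observations near this x to validate the fitted line there
- The linear relationship may not hold outside the observed range
- R² describes fit only over the sampled x values; it says nothing about behaviour beyond them

Report the number if required, but flag clearly that it is an extrapolation.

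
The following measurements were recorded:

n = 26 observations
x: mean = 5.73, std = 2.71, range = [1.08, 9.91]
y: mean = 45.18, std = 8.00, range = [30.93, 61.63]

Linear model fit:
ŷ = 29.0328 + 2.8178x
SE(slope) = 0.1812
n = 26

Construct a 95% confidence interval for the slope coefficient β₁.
The 95% CI for β₁ is (2.4438, 3.1918)

Confidence interval for the slope:

The 95% CI for β₁ is: β̂₁ ± t*(α/2, n-2) × SE(β̂₁)

Step 1: Find critical t-value
- Confidence level = 0.95
- Degrees of freedom = n - 2 = 26 - 2 = 24
- t*(α/2, 24) = 2.0639

Step 2: Calculate margin of error
Margin = 2.0639 × 0.1812 = 0.3740

Step 3: Construct interval
CI = 2.8178 ± 0.3740
CI = (2.4438, 3.1918)

Interpretation: intervals built this way capture the true β₁ in 95% of repeated samples; here the plausible range for the per-unit effect of x on y is 2.4438 to 3.1918.
Both endpoints are positive, so the data support a genuinely positive slope at this confidence level.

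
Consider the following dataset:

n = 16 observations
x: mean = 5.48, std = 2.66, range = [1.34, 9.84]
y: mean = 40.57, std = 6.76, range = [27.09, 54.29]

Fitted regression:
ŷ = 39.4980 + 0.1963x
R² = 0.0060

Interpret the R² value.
R² = 0.0060 means 0.60% of the variation in y is explained by the linear relationship with x. This indicates a weak fit.

R² (coefficient of determination) measures the proportion of variance in y explained by the regression model.

Here R² = 0.0060:
- Explained: 0.60% of the variation in y
- Unexplained (residual): 100% − 0.60% = 99.40%
- Rule of thumb (below 0.3 weak; 0.3 to below 0.7 moderate; 0.7 and above strong) → weak

Note: R² says nothing about causation, and a high R² does not by itself mean the linear form is appropriate — check the residuals.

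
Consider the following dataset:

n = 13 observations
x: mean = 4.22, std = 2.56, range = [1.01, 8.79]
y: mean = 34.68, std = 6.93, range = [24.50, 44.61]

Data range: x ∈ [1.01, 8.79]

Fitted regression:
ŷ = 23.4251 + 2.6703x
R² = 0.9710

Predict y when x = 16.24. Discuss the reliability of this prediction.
ŷ = 66.7908 (extrapolation — x = 16.24 lies outside [1.01, 8.79], so reliability is low).

Prediction calculation:
ŷ = 23.4251 + 2.6703 × 16.24
ŷ = 66.7908

Reliability:
- Data range: x ∈ [1.01, 8.79]
- Prediction point: x = 16.24 is 7.45 units above the observed range → this is EXTRAPOLATION, not interpolation

Why that matters here:
- Real relationships often flatten, saturate, or turn nonlinear at extremes
- The linear relationship may not hold outside the observed range

The R² = 0.9710 only validates the fit within [1.01, 8.79]; treat ŷ = 66.7908 with caution.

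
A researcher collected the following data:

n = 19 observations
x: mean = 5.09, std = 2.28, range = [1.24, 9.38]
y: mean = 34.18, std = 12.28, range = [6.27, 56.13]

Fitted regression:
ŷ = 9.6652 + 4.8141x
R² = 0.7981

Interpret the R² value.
The model explains 79.81% of the variance in y (R² = 0.7981), leaving 20.19% unexplained; the fit is strong.

R² (coefficient of determination) measures the proportion of variance in y explained by the regression model.

Here R² = 0.7981:
- Explained: 79.81% of the variation in y
- Unexplained (residual): 100% − 79.81% = 20.19%
- Rule of thumb (below 0.3 weak; 0.3 to below 0.7 moderate; 0.7 and above strong) → strong

Note: R² never decreases when predictors are added, so it should not be used alone to compare models of different size.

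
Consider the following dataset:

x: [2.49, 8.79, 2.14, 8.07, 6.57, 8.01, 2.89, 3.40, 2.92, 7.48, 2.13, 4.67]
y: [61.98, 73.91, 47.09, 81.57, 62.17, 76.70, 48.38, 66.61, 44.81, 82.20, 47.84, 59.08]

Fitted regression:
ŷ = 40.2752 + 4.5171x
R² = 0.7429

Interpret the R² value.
The model explains 74.29% of the variance in y (R² = 0.7429), leaving 25.71% unexplained; the fit is strong.

R² = 1 − SS_res/SS_tot compares the residual scatter to the total scatter of y about its mean.

Here R² = 0.7429:
- Explained: 74.29% of the variation in y
- Unexplained (residual): 100% − 74.29% = 25.71%
- Rule of thumb (below 0.3 weak; 0.3 to below 0.7 moderate; 0.7 and above strong) → strong

Note: R² says nothing about causation, and a high R² does not by itself mean the linear form is appropriate — check the residuals.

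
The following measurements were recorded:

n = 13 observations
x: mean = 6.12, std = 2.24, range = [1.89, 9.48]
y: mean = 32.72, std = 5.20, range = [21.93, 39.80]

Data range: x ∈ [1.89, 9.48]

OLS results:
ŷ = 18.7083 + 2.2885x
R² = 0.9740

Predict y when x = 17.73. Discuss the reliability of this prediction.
ŷ = 59.2834, but this is extrapolation (above the data range [1.89, 9.48]) and may be unreliable.

Prediction calculation:
ŷ = 18.7083 + 2.2885 × 17.73
ŷ = 59.2834

Reliability:
- Data range: x ∈ [1.89, 9.48]
- Prediction point: x = 17.73 is 8.25 units above the observed range → this is EXTRAPOLATION, not interpolation

Why that matters here:
- There are no observations near this x to validate the fitted line there
- The linear relationship may not hold outside the observed range

A defensible statement: 'if the linear trend continued to x = 17.73, y would be about 59.2834' — the premise is untested.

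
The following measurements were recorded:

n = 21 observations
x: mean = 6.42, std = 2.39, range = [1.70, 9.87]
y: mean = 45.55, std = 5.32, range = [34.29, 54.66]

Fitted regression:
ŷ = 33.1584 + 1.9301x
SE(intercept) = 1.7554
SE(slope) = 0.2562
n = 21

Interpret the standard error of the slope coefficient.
SE(β̂₁) = 0.2562 is the estimated standard deviation of the slope estimate across repeated samples; relative to β̂₁ = 1.9301 that is 13.3%, a precise estimate.

SE(β̂₁) = 0.2562 says: if we drew many samples of n = 21 from the same population and refit each time, the fitted slopes would scatter with a standard deviation of roughly 0.2562 around the true β₁.

Relative precision:
- SE / |β̂₁| = 0.2562 / 1.9301 = 13.3%
- Rule of thumb (under 20%: precise; 20% to under 50%: moderately precise; 50% or more: imprecise) → precise

Link to interval estimation: a confidence interval for β₁ is β̂₁ ± t* × 0.2562, so SE sets the half-width per unit of t*.

What drives SE(β̂₁): wider spread of x values → smaller SE; more residual scatter → larger SE.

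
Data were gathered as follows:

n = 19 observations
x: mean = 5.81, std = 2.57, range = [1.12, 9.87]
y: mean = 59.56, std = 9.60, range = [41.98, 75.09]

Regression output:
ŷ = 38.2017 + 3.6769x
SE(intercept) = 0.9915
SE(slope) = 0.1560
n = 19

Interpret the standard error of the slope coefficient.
SE(slope) = 0.1560 measures the uncertainty in the estimated slope. The coefficient is estimated precisely (SE/|β̂₁| = 4.2%).

SE(β̂₁) = 0.1560 says: if we drew many samples of n = 19 from the same population and refit each time, the fitted slopes would scatter with a standard deviation of roughly 0.1560 around the true β₁.

Relative precision:
- SE / |β̂₁| = 0.1560 / 3.6769 = 4.2%
- Rule of thumb (under 20%: precise; 20% to under 50%: moderately precise; 50% or more: imprecise) → precise

Rough 95% range (±2 SE): 3.6769 ± 0.3120 → (3.3649, 3.9889).

What drives SE(β̂₁): more residual scatter → larger SE.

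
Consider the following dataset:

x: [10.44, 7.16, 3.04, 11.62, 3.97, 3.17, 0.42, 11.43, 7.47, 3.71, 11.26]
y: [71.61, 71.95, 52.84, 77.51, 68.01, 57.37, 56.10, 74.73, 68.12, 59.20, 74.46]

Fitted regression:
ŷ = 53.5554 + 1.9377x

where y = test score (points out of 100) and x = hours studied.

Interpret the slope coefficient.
On average, test score is about 1.9377 points higher for every extra hour of study time.

The slope β₁ = 1.9377 gives the rate at which the fitted test score changes with study time.

Interpretation:
- Study time up by 1 hour → predicted test score increases by 1.9377 points
- This is a linear approximation: the same per-unit change is assumed across the whole observed x range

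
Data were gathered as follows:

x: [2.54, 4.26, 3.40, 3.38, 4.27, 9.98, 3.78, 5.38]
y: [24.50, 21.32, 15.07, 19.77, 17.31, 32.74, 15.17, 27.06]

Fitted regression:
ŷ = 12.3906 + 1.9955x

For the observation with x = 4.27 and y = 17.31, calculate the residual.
Residual = -3.6014

The residual is the difference between the actual value and the predicted value:

Residual = y - ŷ

Step 1: Calculate predicted value
ŷ = 12.3906 + 1.9955 × 4.27
ŷ = 20.9114

Step 2: Calculate residual
Residual = 17.31 - 20.9114
Residual = -3.6014

The residual is negative, so the observed y = 17.31 sits below the regression line (the line overestimates it by 3.6014).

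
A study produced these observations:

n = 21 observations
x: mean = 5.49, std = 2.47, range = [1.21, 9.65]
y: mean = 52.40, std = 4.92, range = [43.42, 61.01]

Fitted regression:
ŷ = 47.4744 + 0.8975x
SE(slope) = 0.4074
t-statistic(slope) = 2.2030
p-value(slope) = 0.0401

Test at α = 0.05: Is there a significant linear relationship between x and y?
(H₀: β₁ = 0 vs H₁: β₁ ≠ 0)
Reject H₀: p-value = 0.0401 < α = 0.05. The linear relationship is significant at the 5% level.

Hypothesis test for the slope coefficient:

H₀: β₁ = 0 (no linear relationship)
H₁: β₁ ≠ 0 (linear relationship exists)

Test statistic: t = β̂₁ / SE(β̂₁) = 0.8975 / 0.4074 = 2.2030

With df = 19, the two-sided p-value for |t| = 2.2030 is 0.0401.

Decision rule: reject H₀ if p-value < α.
p-value = 0.0401 < α = 0.05 → reject H₀.

Conclusion: the linear association between x and y is significant at the 5% level.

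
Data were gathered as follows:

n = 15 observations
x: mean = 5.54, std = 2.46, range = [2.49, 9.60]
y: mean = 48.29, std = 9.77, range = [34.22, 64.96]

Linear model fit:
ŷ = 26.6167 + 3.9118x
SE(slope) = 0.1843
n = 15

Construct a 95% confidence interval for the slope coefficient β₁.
The 95% CI for β₁ is (3.5136, 4.3100)

Confidence interval for the slope:

The 95% CI for β₁ is: β̂₁ ± t*(α/2, n-2) × SE(β̂₁)

Step 1: Find critical t-value
- Confidence level = 0.95
- Degrees of freedom = n - 2 = 15 - 2 = 13
- t*(α/2, 13) = 2.1604

Step 2: Calculate margin of error
Margin = 2.1604 × 0.1843 = 0.3982

Step 3: Construct interval
CI = 3.9118 ± 0.3982
CI = (3.5136, 4.3100)

Interpretation: We are 95% confident that the true slope β₁ lies between 3.5136 and 4.3100.
Since 0 is outside the interval, a two-sided test at α = 0.05 would reject H₀: β₁ = 0.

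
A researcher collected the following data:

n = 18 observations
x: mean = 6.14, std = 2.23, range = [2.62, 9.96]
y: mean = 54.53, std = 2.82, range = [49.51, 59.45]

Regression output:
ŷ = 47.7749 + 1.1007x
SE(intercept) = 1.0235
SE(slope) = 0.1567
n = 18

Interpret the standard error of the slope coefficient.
SE(β̂₁) = 0.1567 is the estimated standard deviation of the slope estimate across repeated samples; relative to β̂₁ = 1.1007 that is 14.2%, a precise estimate.

SE(β̂₁) = s / √Sxx, where s is the residual standard deviation and Sxx = Σ(x − x̄)². It is the yardstick for how far β̂₁ = 1.1007 could plausibly be from the true slope.

Relative precision:
- SE / |β̂₁| = 0.1567 / 1.1007 = 14.2%
- Rule of thumb (under 20%: precise; 20% to under 50%: moderately precise; 50% or more: imprecise) → precise

Link to the t-test: t = β̂₁ / SE(β̂₁) = 1.1007 / 0.1567 = 7.0243, the statistic for H₀: β₁ = 0.

What drives SE(β̂₁): wider spread of x values → smaller SE; more residual scatter → larger SE.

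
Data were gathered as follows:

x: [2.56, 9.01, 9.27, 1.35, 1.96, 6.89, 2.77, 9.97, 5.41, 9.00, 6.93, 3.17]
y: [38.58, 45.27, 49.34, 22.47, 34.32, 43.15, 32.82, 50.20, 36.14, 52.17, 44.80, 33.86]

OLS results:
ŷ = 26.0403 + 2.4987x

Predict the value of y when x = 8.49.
ŷ = 47.2543

To predict y for x = 8.49, substitute into the regression equation:

ŷ = 26.0403 + 2.4987 × 8.49
ŷ = 26.0403 + 21.2140
ŷ = 47.2543

This is the fitted mean response at that x — an individual observation would come with a wider prediction interval.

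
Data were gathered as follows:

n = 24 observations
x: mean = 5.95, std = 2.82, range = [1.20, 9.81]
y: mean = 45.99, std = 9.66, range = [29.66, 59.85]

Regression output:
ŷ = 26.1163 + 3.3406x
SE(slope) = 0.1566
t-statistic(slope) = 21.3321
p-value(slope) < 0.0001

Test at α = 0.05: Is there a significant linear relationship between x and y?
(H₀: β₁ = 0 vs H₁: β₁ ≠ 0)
Since p-value < 0.0001 < α = 0.05, reject H₀ — the slope is significantly different from 0.

Hypothesis test for the slope coefficient:

H₀: β₁ = 0 (no linear relationship)
H₁: β₁ ≠ 0 (linear relationship exists)

Test statistic: t = β̂₁ / SE(β̂₁) = 3.3406 / 0.1566 = 21.3321

p < 0.0001: how often a slope estimate this far from 0 (in SE units) would arise by chance if β₁ were truly 0.

Decision rule: reject H₀ if p-value < α.
p-value < 0.0001 < α = 0.05 → reject H₀.

Conclusion: the linear association between x and y is significant at the 5% level.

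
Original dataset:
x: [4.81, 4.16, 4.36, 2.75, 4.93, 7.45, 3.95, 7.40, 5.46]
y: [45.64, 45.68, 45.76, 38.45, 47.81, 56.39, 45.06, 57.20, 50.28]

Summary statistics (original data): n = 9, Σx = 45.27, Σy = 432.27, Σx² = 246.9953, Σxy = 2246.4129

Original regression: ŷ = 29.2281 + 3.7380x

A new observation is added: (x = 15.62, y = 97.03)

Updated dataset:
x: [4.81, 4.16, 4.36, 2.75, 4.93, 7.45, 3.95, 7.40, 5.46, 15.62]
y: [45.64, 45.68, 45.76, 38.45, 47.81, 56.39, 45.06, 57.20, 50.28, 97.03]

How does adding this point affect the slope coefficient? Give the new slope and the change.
The slope changes from 3.7380 to 4.4844 (change of +0.7464, or +20.0%).

The new point has HIGH LEVERAGE: x = 15.62 is far from the original mean x̄ = 45.27/9 ≈ 5.03 (original range [2.75, 7.45]).

Step 1: Update the sums with the new point (n goes from 9 to 10)
Σx  = 45.27 + 15.62 = 60.89
Σy  = 432.27 + 97.03 = 529.30
Σx² = 246.9953 + 15.62² = 246.9953 + 243.9844 = 490.9797
Σxy = 2246.4129 + 15.62×97.03 = 2246.4129 + 1515.6086 = 3762.0215

Step 2: Recompute the slope with b₁ = (nΣxy − ΣxΣy) / (nΣx² − (Σx)²)
Numerator   = 10×3762.0215 − 60.89×529.30 = 37620.2150 − 32229.0770 = 5391.1380
Denominator = 10×490.9797 − 60.89² = 4909.7970 − 3707.5921 = 1202.2049
b₁(new) = 5391.1380 / 1202.2049 = 4.4844

(Same formula on the original sums: (9×2246.4129 − 45.27×432.27) / (9×246.9953 − 45.27²) = 648.8532 / 173.5848 = 3.7380, matching the given fit.)

Step 3: Change in slope
Δβ₁ = 4.4844 − 3.7380 = +0.7464
Relative change = +0.7464 / 3.7380 × 100% = +20.0%
→ the slope increases when the point is added.

A high-leverage point only changes the slope if it is off the original line; here y = 97.03 is above the original trend, so the slope increases.
In practice: refit with and without it and report both if conclusions differ.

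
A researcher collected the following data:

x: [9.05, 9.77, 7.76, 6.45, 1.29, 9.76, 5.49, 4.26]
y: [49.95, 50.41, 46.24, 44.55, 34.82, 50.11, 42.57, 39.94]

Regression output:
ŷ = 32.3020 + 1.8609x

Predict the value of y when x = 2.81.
ŷ = 37.5311

To predict y for x = 2.81, substitute into the regression equation:

ŷ = 32.3020 + 1.8609 × 2.81
ŷ = 32.3020 + 5.2291
ŷ = 37.5311

This is a point prediction; actual observations scatter around it by roughly the residual standard deviation.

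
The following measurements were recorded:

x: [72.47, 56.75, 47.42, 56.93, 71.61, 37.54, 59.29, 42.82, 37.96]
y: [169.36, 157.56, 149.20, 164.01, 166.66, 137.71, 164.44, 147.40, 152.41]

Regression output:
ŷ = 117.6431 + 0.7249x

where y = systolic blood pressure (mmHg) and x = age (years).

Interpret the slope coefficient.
On average, blood pressure is about 0.7249 mmHg higher for every extra year of age.

The slope coefficient β₁ = 0.7249 represents the marginal effect of age on blood pressure.

Interpretation:
- Age up by 1 year → predicted blood pressure increases by 0.7249 mmHg
- The effect is assumed constant over the observed range of x (linearity)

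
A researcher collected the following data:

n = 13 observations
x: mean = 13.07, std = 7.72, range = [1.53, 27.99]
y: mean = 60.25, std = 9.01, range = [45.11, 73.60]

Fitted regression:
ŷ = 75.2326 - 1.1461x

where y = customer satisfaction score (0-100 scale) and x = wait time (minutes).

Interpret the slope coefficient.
An increase of one minute in wait time is associated with a 1.1461 points decrease in predicted satisfaction score.

The slope β₁ = -1.1461 gives the rate at which the fitted satisfaction score changes with wait time.

Interpretation:
- Wait time up by 1 minute → predicted satisfaction score decreases by 1.1461 points
- This is a linear approximation: the same per-unit change is assumed across the whole observed x range
- The slope describes association in these data, not necessarily a causal effect

(β₀ = 75.2326 is the fitted value at x = 0 and is not part of the slope interpretation.)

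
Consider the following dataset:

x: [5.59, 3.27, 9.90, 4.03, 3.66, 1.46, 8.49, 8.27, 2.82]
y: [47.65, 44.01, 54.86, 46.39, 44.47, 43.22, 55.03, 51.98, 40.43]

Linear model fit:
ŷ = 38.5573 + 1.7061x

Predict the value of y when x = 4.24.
ŷ = 45.7912

To predict y for x = 4.24, substitute into the regression equation:

ŷ = 38.5573 + 1.7061 × 4.24
ŷ = 38.5573 + 7.2339
ŷ = 45.7912

This is a point prediction; actual observations scatter around it by roughly the residual standard deviation.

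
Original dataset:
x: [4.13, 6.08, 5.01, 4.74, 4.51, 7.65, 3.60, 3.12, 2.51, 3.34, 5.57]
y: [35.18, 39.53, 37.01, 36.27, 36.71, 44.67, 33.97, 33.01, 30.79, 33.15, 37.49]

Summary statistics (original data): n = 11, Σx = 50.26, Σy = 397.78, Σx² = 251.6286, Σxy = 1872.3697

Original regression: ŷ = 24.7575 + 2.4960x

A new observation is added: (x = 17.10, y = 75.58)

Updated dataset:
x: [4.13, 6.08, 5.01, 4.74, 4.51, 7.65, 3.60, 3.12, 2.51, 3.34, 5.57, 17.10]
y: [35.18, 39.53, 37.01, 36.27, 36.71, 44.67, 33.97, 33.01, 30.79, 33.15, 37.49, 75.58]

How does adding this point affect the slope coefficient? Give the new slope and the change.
New slope β₁ = 3.0596 versus 2.4960 before: a change of +0.5636 (+22.6%).

x = 17.10 lies well outside the original x-range [2.51, 7.65] (x̄ ≈ 4.57), so this observation has high leverage and can move the slope substantially.

Step 1: Update the sums with the new point (n goes from 11 to 12)
Σx  = 50.26 + 17.10 = 67.36
Σy  = 397.78 + 75.58 = 473.36
Σx² = 251.6286 + 17.10² = 251.6286 + 292.4100 = 544.0386
Σxy = 1872.3697 + 17.10×75.58 = 1872.3697 + 1292.4180 = 3164.7877

Step 2: Recompute the slope with b₁ = (nΣxy − ΣxΣy) / (nΣx² − (Σx)²)
Numerator   = 12×3164.7877 − 67.36×473.36 = 37977.4524 − 31885.5296 = 6091.9228
Denominator = 12×544.0386 − 67.36² = 6528.4632 − 4537.3696 = 1991.0936
b₁(new) = 6091.9228 / 1991.0936 = 3.0596

(Same formula on the original sums: (11×1872.3697 − 50.26×397.78) / (11×251.6286 − 50.26²) = 603.6439 / 241.8470 = 2.4960, matching the given fit.)

Step 3: Change in slope
Δβ₁ = 3.0596 − 2.4960 = +0.5636
Relative change = +0.5636 / 2.4960 × 100% = +22.6%
→ the slope increases when the point is added.

Because the point sits above the extension of the original line at a high-leverage x, it tilts the fit up.
In practice: refit with and without it and report both if conclusions differ; examine leverage (hᵢ) and Cook's distance rather than deleting it automatically.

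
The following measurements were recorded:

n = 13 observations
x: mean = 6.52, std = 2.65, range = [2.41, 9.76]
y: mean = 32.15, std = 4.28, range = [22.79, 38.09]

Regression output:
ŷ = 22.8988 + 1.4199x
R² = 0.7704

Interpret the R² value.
R² = 0.7704 means 77.04% of the variation in y is explained by the linear relationship with x. This indicates a strong fit.

R² = 1 − SS_res/SS_tot compares the residual scatter to the total scatter of y about its mean.

Here R² = 0.7704:
- Explained: 77.04% of the variation in y
- Unexplained (residual): 100% − 77.04% = 22.96%
- Rule of thumb (below 0.3 weak; 0.3 to below 0.7 moderate; 0.7 and above strong) → strong

Equivalently, for simple linear regression R² = r², so |r| = √0.7704 ≈ 0.8777.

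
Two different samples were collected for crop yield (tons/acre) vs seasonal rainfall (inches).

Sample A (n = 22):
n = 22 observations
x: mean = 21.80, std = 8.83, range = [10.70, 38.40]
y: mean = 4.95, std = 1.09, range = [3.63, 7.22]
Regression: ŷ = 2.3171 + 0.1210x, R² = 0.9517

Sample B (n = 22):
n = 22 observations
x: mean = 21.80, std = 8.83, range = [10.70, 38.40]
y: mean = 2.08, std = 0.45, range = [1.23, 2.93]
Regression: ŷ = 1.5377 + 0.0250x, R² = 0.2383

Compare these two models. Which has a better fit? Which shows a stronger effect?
Model A has the better fit (R² = 0.9517 vs 0.2383). Model A shows the stronger effect (|β₁| = 0.1210 vs 0.0250).

Model Comparison:

Goodness of fit (R²):
- Model A: R² = 0.9517 → 95.17% of variance in crop yield explained
- Model B: R² = 0.2383 → 23.83% of variance in crop yield explained
- 0.9517 > 0.2383 → Model A has the better fit

Which has the larger per-inch effect? (|β₁|)
- Model A: β₁ = 0.1210 → predicted crop yield rises 0.1210 tons/acre per additional inch of rainfall
- Model B: β₁ = 0.0250 → predicted crop yield rises 0.0250 tons/acre per additional inch of rainfall
- |0.1210| > |0.0250| → Model A shows the stronger marginal effect

Notes:
- A better fit (higher R²) doesn't necessarily mean a more important relationship.
- The two samples could reflect different populations, time periods, or measurement quality.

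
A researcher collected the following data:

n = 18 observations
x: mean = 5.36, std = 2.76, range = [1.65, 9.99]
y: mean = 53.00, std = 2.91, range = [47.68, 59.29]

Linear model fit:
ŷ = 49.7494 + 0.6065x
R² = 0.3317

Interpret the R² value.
About 33.17% of the variability in y is accounted for by the regression on x (R² = 0.3317) — a moderate linear fit.

R² = 1 − SS_res/SS_tot compares the residual scatter to the total scatter of y about its mean.

Here R² = 0.3317:
- Explained: 33.17% of the variation in y
- Unexplained (residual): 100% − 33.17% = 66.83%
- Rule of thumb (below 0.3 weak; 0.3 to below 0.7 moderate; 0.7 and above strong) → moderate

Note: R² never decreases when predictors are added, so it should not be used alone to compare models of different size.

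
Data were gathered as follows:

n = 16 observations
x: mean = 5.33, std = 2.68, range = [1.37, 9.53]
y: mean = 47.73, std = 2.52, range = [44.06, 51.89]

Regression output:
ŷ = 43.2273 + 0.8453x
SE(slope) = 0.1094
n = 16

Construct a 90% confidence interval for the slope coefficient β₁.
The 90% CI for β₁ is (0.6526, 1.0380)

Confidence interval for the slope:

The 90% CI for β₁ is: β̂₁ ± t*(α/2, n-2) × SE(β̂₁)

Step 1: Find critical t-value
- Confidence level = 0.9
- Degrees of freedom = n - 2 = 16 - 2 = 14
- t*(α/2, 14) = 1.7613

Step 2: Calculate margin of error
Margin = 1.7613 × 0.1094 = 0.1927

Step 3: Construct interval
CI = 0.8453 ± 0.1927
CI = (0.6526, 1.0380)

Interpretation: intervals built this way capture the true β₁ in 90% of repeated samples; here the plausible range for the per-unit effect of x on y is 0.6526 to 1.0380.
Since 0 is outside the interval, a two-sided test at α = 0.10 would reject H₀: β₁ = 0.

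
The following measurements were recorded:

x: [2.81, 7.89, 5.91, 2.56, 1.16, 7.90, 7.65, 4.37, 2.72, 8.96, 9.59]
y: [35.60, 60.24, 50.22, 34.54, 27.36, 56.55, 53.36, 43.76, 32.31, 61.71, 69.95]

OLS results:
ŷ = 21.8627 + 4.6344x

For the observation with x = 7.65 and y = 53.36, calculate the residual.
Residual = -3.9559

The residual is the difference between the actual value and the predicted value:

Residual = y - ŷ

Step 1: Calculate predicted value
ŷ = 21.8627 + 4.6344 × 7.65
ŷ = 57.3159

Step 2: Calculate residual
Residual = 53.36 - 57.3159
Residual = -3.9559

Interpretation: the model overestimates the actual value by 3.9559 at this point (negative residual → observation lies below the fitted line).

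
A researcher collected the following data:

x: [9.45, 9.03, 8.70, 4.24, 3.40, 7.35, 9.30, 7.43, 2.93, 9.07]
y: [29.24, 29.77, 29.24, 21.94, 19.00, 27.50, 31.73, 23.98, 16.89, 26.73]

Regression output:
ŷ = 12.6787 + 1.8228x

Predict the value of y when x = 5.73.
ŷ = 23.1233

x = 5.73 lies inside the observed range [2.93, 9.45], so the fitted equation applies directly:

ŷ = 12.6787 + 1.8228 × 5.73
ŷ = 12.6787 + 10.4446
ŷ = 23.1233

This is the fitted mean response at that x — an individual observation would come with a wider prediction interval.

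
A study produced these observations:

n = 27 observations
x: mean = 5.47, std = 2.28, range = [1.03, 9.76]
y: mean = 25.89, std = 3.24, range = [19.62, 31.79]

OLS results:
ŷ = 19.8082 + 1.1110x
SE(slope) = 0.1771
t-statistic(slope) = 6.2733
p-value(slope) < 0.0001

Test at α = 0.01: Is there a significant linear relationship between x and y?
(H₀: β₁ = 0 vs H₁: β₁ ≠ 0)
Reject H₀: p-value < 0.0001 < α = 0.01. The linear relationship is significant at the 1% level.

Hypothesis test for the slope coefficient:

H₀: β₁ = 0 (no linear relationship)
H₁: β₁ ≠ 0 (linear relationship exists)

Test statistic: t = β̂₁ / SE(β̂₁) = 1.1110 / 0.1771 = 6.2733

p < 0.0001: how often a slope estimate this far from 0 (in SE units) would arise by chance if β₁ were truly 0.

Decision rule: reject H₀ if p-value < α.
p-value < 0.0001 < α = 0.01 → reject H₀.

There is sufficient evidence at the 1% significance level to conclude that a linear relationship exists between x and y.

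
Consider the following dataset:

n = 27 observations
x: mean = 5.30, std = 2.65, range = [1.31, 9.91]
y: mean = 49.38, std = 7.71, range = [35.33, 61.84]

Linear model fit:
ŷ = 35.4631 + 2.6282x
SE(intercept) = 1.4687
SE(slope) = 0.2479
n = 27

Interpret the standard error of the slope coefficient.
SE(slope) = 0.2479 measures the uncertainty in the estimated slope. The coefficient is estimated precisely (SE/|β̂₁| = 9.4%).

SE(β̂₁) = s / √Sxx, where s is the residual standard deviation and Sxx = Σ(x − x̄)². It is the yardstick for how far β̂₁ = 2.6282 could plausibly be from the true slope.

Relative precision:
- SE / |β̂₁| = 0.2479 / 2.6282 = 9.4%
- Rule of thumb (under 20%: precise; 20% to under 50%: moderately precise; 50% or more: imprecise) → precise

Rough 95% range (±2 SE): 2.6282 ± 0.4958 → (2.1324, 3.1240).

What drives SE(β̂₁): wider spread of x values → smaller SE.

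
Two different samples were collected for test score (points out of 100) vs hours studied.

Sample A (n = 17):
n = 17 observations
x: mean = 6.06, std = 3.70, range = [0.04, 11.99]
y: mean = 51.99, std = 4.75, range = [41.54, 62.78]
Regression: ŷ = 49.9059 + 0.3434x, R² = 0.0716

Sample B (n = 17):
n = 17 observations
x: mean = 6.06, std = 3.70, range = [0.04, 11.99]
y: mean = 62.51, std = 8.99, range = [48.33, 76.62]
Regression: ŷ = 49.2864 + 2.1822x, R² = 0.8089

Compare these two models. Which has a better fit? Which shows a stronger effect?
Model B has the better fit (R² = 0.8089 vs 0.0716). Model B shows the stronger effect (|β₁| = 2.1822 vs 0.3434).

Model Comparison:

Goodness of fit (R²):
- Model A: R² = 0.0716 → 7.16% of variance in test score explained
- Model B: R² = 0.8089 → 80.89% of variance in test score explained
- 0.8089 > 0.0716 → Model B has the better fit

Which has the larger per-hour effect? (|β₁|)
- Model A: β₁ = 0.3434 → predicted test score rises 0.3434 points per additional hour of study time
- Model B: β₁ = 2.1822 → predicted test score rises 2.1822 points per additional hour of study time
- |0.3434| < |2.1822| → Model B shows the stronger marginal effect

Note: A better fit (higher R²) doesn't necessarily mean a more important relationship.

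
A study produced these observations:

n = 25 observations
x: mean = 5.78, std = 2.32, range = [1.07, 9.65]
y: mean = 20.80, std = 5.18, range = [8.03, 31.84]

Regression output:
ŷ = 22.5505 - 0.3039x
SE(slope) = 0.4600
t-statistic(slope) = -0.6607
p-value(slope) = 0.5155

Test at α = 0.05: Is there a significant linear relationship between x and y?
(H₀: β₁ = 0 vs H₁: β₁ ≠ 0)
Fail to reject H₀: p-value = 0.5155 ≥ α = 0.05. The linear relationship is not significant at the 5% level.

Hypothesis test for the slope coefficient:

H₀: β₁ = 0 (no linear relationship)
H₁: β₁ ≠ 0 (linear relationship exists)

Test statistic: t = β̂₁ / SE(β̂₁) = -0.3039 / 0.4600 = -0.6607

The p-value (0.5155) is the probability, under H₀, of a t-statistic at least as extreme as |t| = 0.6607 (two-sided, df = n − 2 = 23).

Decision rule: reject H₀ if p-value < α.
p-value = 0.5155 ≥ α = 0.05 → fail to reject H₀.

There is not sufficient evidence at the 5% significance level to conclude that a linear relationship exists between x and y.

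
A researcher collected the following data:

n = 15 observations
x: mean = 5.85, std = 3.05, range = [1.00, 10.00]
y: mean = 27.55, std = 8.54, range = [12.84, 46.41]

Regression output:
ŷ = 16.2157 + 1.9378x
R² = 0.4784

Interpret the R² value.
R² = 0.4784 means 47.84% of the variation in y is explained by the linear relationship with x. This indicates a moderate fit.

R² (coefficient of determination) measures the proportion of variance in y explained by the regression model.

Here R² = 0.4784:
- Explained: 47.84% of the variation in y
- Unexplained (residual): 100% − 47.84% = 52.16%
- Rule of thumb (below 0.3 weak; 0.3 to below 0.7 moderate; 0.7 and above strong) → moderate

Equivalently, for simple linear regression R² = r², so |r| = √0.4784 ≈ 0.6917.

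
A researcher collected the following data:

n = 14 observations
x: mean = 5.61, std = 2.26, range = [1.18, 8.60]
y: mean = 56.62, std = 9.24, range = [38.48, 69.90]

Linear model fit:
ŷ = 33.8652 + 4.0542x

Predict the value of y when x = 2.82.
ŷ = 45.2980

To predict y for x = 2.82, substitute into the regression equation:

ŷ = 33.8652 + 4.0542 × 2.82
ŷ = 33.8652 + 11.4328
ŷ = 45.2980

This is a point prediction; actual observations scatter around it by roughly the residual standard deviation.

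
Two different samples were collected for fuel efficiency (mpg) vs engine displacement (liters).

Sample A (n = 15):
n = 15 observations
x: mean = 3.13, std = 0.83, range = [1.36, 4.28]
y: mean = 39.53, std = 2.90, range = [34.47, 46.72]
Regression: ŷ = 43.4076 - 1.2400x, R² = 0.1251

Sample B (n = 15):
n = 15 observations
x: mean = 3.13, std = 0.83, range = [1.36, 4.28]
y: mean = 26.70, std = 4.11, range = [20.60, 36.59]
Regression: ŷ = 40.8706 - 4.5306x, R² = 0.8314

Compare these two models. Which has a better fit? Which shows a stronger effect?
Model B has the better fit (R² = 0.8314 vs 0.1251). Model B shows the stronger effect (|β₁| = 4.5306 vs 1.2400).

Model Comparison:

Fit — compare R²:
- Model A: R² = 0.1251 → 12.51% of variance in fuel efficiency explained
- Model B: R² = 0.8314 → 83.14% of variance in fuel efficiency explained
- 0.8314 > 0.1251 → Model B has the better fit

Strength of effect — compare |β₁|:
- Model A: β₁ = -1.2400 → predicted fuel efficiency falls 1.2400 mpg per additional liter of engine displacement
- Model B: β₁ = -4.5306 → predicted fuel efficiency falls 4.5306 mpg per additional liter of engine displacement
- |-1.2400| < |-4.5306| → Model B shows the stronger marginal effect

Note: R² measures how tightly points cluster around the line; β₁ measures how steep the line is — they answer different questions.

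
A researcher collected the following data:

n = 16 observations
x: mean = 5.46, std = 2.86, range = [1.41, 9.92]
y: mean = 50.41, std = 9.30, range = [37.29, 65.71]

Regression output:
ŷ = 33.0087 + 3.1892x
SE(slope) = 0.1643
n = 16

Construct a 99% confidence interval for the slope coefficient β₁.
The 99% CI for β₁ is (2.7001, 3.6783)

Confidence interval for the slope:

The 99% CI for β₁ is: β̂₁ ± t*(α/2, n-2) × SE(β̂₁)

Step 1: Find critical t-value
- Confidence level = 0.99
- Degrees of freedom = n - 2 = 16 - 2 = 14
- t*(α/2, 14) = 2.9768

Step 2: Calculate margin of error
Margin = 2.9768 × 0.1643 = 0.4891

Step 3: Construct interval
CI = 3.1892 ± 0.4891
CI = (2.7001, 3.6783)

Interpretation: intervals built this way capture the true β₁ in 99% of repeated samples; here the plausible range for the per-unit effect of x on y is 2.7001 to 3.6783.
The interval does not include 0, suggesting a significant linear relationship.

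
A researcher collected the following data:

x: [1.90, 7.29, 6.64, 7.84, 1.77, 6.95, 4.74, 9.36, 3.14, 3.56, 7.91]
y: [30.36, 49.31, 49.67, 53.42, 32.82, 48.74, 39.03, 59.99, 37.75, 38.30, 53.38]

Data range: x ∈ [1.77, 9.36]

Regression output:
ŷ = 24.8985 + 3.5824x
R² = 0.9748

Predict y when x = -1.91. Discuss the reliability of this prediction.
The equation gives ŷ = 18.0561; however x = -1.91 is 3.68 units below the observed range, so this extrapolated value should not be trusted.

Prediction calculation:
ŷ = 24.8985 + 3.5824 × (-1.91)
ŷ = 18.0561

Reliability:
- Data range: x ∈ [1.77, 9.36]
- Prediction point: x = -1.91 is 3.68 units below the observed range → this is EXTRAPOLATION, not interpolation

Why that matters here:
- Real relationships often flatten, saturate, or turn nonlinear at extremes
- The linear relationship may not hold outside the observed range
- R² describes fit only over the sampled x values; it says nothing about behaviour beyond them

A defensible statement: 'if the linear trend continued to x = -1.91, y would be about 18.0561' — the premise is untested.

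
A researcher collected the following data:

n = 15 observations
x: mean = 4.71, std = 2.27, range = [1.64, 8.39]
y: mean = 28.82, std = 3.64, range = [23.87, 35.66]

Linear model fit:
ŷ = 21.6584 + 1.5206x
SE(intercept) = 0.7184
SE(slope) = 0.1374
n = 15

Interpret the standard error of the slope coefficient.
The slope 1.5206 is pinned down to within about ±0.1374 (one SE) by these data — relative uncertainty 9.0%, i.e. precise.

SE(β̂₁) = s / √Sxx, where s is the residual standard deviation and Sxx = Σ(x − x̄)². It is the yardstick for how far β̂₁ = 1.5206 could plausibly be from the true slope.

Relative precision:
- SE / |β̂₁| = 0.1374 / 1.5206 = 9.0%
- Rule of thumb (under 20%: precise; 20% to under 50%: moderately precise; 50% or more: imprecise) → precise

Rough 95% range (±2 SE): 1.5206 ± 0.2748 → (1.2458, 1.7954).

What drives SE(β̂₁): more residual scatter → larger SE; larger n (here n = 15) → smaller SE.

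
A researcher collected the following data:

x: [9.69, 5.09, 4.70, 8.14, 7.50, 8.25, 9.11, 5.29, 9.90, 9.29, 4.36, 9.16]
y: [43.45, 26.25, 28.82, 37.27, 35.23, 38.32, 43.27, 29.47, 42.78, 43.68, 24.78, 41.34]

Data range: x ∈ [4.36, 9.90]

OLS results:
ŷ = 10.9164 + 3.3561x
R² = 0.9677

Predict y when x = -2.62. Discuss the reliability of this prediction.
The equation gives ŷ = 2.1234; however x = -2.62 is 6.98 units below the observed range, so this extrapolated value should not be trusted.

Prediction calculation:
ŷ = 10.9164 + 3.3561 × (-2.62)
ŷ = 2.1234

Reliability:
- Data range: x ∈ [4.36, 9.90]
- Prediction point: x = -2.62 is 6.98 units below the observed range → this is EXTRAPOLATION, not interpolation

Why that matters here:
- The standard error of prediction grows with (x − x̄)², and x = -2.62 is far from x̄ = 7.54
- Real relationships often flatten, saturate, or turn nonlinear at extremes

A defensible statement: 'if the linear trend continued to x = -2.62, y would be about 2.1234' — the premise is untested.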